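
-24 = -24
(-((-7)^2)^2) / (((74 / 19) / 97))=-4425043 / 74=-59797.88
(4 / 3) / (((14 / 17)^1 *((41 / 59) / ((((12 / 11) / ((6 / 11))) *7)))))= 4012 / 123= 32.62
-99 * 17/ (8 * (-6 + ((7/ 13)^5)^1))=624886119/ 17687608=35.33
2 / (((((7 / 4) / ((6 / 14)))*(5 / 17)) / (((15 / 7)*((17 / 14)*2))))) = 20808 / 2401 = 8.67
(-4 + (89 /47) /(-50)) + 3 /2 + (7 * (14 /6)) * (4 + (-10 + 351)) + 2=6620493 /1175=5634.46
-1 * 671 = -671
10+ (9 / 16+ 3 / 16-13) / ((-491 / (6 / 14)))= 19661 / 1964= 10.01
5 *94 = 470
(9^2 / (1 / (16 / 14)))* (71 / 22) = 23004 / 77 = 298.75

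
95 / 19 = 5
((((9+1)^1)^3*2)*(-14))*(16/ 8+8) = -280000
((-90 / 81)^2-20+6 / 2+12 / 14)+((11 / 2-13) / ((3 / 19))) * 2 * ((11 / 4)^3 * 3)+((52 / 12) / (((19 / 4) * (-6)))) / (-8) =-4096841699 / 689472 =-5942.00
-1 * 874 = -874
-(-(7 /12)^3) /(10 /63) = 1.25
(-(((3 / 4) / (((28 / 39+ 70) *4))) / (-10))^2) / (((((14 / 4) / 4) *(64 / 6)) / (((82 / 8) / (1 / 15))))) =-5051241 / 4361908060160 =-0.00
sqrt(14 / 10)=sqrt(35) / 5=1.18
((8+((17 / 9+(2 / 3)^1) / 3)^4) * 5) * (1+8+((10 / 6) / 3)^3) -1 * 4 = 149933983714 / 387420489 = 387.01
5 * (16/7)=80/7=11.43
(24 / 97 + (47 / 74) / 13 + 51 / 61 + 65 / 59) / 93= 0.02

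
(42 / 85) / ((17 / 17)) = 0.49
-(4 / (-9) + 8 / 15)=-4 / 45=-0.09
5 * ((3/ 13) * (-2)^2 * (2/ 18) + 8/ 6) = 280/ 39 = 7.18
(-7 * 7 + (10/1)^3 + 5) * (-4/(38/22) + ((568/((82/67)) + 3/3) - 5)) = 340921072/779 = 437639.37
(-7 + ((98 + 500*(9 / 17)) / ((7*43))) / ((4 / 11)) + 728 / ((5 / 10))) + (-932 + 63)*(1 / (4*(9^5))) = 1755283647269 / 1208614932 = 1452.31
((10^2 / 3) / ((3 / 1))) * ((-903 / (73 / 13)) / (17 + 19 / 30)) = -3913000 / 38617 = -101.33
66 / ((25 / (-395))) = -5214 / 5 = -1042.80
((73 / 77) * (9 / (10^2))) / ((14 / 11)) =657 / 9800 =0.07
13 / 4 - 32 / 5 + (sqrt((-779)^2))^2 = 606837.85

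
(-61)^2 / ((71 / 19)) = 70699 / 71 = 995.76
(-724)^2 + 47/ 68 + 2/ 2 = 35644083/ 68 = 524177.69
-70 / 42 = -5 / 3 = -1.67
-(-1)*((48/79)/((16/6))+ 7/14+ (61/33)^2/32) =2297719/2752992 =0.83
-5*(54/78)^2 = -2.40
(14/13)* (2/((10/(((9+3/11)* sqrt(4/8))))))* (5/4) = 357* sqrt(2)/286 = 1.77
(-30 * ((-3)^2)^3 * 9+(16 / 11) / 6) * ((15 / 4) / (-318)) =16238455 / 6996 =2321.11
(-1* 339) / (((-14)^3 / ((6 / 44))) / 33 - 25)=3051 / 5713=0.53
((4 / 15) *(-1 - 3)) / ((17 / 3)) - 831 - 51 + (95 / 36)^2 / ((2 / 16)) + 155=-9246257 / 13770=-671.48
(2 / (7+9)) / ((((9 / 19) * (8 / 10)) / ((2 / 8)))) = 95 / 1152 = 0.08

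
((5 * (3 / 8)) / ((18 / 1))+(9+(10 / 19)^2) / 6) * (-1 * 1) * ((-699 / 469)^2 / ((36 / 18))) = -4657507599 / 2540989472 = -1.83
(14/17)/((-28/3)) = -3/34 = -0.09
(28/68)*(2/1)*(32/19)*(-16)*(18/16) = -8064/323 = -24.97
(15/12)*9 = 45/4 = 11.25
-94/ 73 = -1.29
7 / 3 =2.33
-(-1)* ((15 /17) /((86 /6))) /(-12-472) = -45 /353804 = -0.00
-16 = -16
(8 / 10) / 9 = 4 / 45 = 0.09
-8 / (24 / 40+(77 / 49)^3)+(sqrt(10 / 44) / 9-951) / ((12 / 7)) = -4276419 / 7684+7 * sqrt(110) / 2376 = -556.50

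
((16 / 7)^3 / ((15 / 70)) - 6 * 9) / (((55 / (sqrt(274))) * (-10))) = -127 * sqrt(274) / 40425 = -0.05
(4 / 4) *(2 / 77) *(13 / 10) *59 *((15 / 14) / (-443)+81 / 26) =7404087 / 1193885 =6.20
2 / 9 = 0.22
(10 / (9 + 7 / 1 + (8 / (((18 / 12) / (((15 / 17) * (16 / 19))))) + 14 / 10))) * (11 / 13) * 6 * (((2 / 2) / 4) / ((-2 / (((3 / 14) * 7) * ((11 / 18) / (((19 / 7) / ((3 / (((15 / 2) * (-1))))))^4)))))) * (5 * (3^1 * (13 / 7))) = -4233306 / 1183211795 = -0.00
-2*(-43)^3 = 159014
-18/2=-9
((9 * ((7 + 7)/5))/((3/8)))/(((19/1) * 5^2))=336/2375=0.14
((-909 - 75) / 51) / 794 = -164 / 6749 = -0.02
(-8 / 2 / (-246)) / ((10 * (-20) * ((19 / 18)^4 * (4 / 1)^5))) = -2187 / 34196230400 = -0.00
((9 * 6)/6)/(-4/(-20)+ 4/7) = 35/3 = 11.67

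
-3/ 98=-0.03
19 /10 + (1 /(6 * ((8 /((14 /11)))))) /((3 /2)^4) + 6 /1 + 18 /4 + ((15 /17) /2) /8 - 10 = 8944187 /3635280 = 2.46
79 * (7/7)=79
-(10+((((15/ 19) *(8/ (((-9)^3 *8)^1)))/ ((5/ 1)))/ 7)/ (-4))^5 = -3610698363947396832965742799801/ 36106843989036728747621376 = -100000.39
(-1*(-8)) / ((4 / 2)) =4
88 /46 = 1.91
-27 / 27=-1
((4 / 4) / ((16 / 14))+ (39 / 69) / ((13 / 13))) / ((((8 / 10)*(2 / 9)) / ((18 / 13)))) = 11.22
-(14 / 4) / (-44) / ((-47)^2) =7 / 194392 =0.00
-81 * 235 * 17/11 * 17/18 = -611235/22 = -27783.41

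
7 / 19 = 0.37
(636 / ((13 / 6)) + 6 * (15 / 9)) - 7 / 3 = 11747 / 39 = 301.21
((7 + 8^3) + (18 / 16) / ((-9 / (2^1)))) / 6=2075 / 24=86.46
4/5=0.80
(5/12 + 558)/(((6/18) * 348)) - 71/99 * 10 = -108307/45936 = -2.36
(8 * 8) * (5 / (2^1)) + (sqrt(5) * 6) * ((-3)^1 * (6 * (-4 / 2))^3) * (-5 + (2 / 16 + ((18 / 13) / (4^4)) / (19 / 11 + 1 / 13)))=160 - 13032333 * sqrt(5) / 86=-338690.96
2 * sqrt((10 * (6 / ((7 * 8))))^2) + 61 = 442 / 7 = 63.14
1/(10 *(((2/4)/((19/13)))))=19/65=0.29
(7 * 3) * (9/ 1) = 189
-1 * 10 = -10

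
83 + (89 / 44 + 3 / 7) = 26319 / 308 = 85.45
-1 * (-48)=48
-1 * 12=-12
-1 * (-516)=516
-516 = -516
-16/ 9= -1.78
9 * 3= 27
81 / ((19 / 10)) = 810 / 19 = 42.63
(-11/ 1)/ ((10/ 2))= -11/ 5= -2.20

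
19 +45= 64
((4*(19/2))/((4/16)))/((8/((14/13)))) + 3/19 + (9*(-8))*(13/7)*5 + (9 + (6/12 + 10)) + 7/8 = -8680645/13832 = -627.58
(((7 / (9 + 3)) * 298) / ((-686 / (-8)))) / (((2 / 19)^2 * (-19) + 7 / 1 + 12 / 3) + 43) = 2831 / 75117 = 0.04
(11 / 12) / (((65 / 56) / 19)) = 2926 / 195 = 15.01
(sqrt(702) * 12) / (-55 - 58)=-36 * sqrt(78) / 113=-2.81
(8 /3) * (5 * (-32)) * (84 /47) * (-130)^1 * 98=456601600 /47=9714927.66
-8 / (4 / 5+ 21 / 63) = -120 / 17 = -7.06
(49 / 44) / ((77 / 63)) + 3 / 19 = 9831 / 9196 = 1.07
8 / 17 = 0.47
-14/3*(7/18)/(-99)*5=245/2673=0.09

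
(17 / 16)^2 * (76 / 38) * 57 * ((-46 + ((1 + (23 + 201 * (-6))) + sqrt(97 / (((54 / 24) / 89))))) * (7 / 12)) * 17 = -200602703 / 128 + 653429 * sqrt(8633) / 768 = -1488155.67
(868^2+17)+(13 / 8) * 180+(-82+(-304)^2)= 846067.50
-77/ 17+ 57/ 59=-3574/ 1003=-3.56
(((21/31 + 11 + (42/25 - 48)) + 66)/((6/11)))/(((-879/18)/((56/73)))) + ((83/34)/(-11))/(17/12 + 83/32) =-228761626048/238684663525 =-0.96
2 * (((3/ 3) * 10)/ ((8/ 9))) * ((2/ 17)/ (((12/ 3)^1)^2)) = 45/ 272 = 0.17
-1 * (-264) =264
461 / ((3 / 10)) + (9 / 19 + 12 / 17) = 1490173 / 969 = 1537.85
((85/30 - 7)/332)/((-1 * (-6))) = -0.00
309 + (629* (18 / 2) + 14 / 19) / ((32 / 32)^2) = 113444 / 19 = 5970.74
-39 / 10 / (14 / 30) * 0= 0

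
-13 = -13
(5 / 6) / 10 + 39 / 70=269 / 420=0.64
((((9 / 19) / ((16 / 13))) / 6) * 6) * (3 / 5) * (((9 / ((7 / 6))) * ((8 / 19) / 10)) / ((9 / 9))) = 9477 / 126350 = 0.08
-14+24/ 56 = -95/ 7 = -13.57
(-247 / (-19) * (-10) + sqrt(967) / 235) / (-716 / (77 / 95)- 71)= 10010 / 73487- 77 * sqrt(967) / 17269445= 0.14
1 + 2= 3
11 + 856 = 867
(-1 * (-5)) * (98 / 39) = 490 / 39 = 12.56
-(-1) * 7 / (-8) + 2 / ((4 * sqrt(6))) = -7 / 8 + sqrt(6) / 12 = -0.67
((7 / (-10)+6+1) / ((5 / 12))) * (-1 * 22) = -8316 / 25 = -332.64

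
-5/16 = -0.31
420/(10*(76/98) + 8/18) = 51.22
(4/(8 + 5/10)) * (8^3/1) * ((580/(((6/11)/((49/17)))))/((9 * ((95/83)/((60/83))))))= 2560983040/49419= 51821.83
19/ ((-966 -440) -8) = -19/ 1414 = -0.01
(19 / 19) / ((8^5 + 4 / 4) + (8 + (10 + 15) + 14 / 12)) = 6 / 196819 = 0.00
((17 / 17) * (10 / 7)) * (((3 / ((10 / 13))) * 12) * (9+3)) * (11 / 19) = 61776 / 133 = 464.48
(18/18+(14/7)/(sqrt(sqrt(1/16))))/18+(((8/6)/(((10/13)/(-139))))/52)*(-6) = 2527/90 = 28.08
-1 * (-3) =3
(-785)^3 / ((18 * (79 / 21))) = -7143789.82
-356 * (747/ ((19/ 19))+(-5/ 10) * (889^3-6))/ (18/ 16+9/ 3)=1000493669456/ 33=30317989983.52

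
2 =2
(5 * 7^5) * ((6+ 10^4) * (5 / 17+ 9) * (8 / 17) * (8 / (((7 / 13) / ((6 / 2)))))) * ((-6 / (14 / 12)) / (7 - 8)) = 243628892881920 / 289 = 843006549764.43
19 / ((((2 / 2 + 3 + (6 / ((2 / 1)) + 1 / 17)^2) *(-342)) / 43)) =-12427 / 69480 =-0.18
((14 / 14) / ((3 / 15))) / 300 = 1 / 60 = 0.02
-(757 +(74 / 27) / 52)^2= -282440165401 / 492804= -573128.80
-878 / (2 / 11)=-4829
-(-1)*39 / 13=3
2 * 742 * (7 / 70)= 742 / 5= 148.40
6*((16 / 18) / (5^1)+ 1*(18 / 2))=826 / 15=55.07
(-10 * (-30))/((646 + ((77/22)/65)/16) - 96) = 624000/1144007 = 0.55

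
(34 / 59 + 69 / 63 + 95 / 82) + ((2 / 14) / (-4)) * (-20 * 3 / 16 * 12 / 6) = 1258963 / 406392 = 3.10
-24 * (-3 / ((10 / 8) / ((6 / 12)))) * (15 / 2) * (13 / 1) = 2808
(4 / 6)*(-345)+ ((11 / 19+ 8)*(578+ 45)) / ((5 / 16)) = 1602934 / 95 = 16872.99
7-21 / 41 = 266 / 41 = 6.49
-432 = -432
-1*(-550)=550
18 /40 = 9 /20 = 0.45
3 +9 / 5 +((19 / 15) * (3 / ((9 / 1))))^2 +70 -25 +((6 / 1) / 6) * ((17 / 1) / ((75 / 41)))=59.27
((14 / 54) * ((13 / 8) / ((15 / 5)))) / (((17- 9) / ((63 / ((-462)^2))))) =13 / 2509056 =0.00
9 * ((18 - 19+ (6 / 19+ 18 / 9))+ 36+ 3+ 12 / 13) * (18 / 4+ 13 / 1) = 1604295 / 247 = 6495.12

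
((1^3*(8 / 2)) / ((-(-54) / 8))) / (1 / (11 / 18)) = 88 / 243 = 0.36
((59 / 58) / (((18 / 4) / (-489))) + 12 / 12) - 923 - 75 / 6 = -181837 / 174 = -1045.04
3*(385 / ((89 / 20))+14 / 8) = 94269 / 356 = 264.80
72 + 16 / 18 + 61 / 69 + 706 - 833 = -11018 / 207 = -53.23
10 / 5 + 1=3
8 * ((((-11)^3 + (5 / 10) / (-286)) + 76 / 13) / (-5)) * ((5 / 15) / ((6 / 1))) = 84221 / 715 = 117.79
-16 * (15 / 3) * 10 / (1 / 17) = -13600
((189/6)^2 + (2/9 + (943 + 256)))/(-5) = -78893/180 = -438.29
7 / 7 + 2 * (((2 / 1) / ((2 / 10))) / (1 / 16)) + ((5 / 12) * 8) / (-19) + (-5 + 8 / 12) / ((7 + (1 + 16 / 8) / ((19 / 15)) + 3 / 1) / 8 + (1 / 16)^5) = 558354091325 / 1755710523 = 318.02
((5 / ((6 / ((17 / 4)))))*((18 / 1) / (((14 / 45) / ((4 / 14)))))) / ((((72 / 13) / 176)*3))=60775 / 98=620.15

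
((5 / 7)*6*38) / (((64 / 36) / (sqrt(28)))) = 2565*sqrt(7) / 14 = 484.74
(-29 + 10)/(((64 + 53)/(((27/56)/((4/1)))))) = -57/2912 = -0.02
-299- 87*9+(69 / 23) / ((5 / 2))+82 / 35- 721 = -62981 / 35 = -1799.46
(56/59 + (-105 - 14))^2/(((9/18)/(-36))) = -3492808200/3481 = -1003392.19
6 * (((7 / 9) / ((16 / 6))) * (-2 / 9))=-0.39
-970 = -970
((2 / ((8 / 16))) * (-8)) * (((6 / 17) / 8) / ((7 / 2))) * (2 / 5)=-96 / 595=-0.16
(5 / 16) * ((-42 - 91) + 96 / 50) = -3277 / 80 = -40.96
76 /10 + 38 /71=2888 /355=8.14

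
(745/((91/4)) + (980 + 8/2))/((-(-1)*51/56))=740192/663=1116.43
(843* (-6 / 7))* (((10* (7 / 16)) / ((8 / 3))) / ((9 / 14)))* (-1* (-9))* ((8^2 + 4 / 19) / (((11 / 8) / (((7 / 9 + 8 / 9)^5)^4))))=-572142601013183593750 / 26990294067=-21198086971.30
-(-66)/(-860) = -33/430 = -0.08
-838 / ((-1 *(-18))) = -419 / 9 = -46.56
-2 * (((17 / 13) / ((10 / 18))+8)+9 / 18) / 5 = -1411 / 325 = -4.34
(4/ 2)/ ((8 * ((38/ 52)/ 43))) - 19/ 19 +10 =901/ 38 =23.71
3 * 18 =54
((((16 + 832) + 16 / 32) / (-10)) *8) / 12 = -1697 / 30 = -56.57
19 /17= 1.12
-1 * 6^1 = -6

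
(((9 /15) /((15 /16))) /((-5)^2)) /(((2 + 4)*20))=2 /9375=0.00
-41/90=-0.46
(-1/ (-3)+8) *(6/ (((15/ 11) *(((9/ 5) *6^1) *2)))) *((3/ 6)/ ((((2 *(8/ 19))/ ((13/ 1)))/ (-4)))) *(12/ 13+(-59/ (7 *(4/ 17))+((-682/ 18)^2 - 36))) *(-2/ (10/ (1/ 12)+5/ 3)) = 42046533265/ 35761824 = 1175.74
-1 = -1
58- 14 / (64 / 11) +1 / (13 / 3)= 23223 / 416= 55.82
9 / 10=0.90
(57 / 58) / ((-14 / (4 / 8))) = -57 / 1624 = -0.04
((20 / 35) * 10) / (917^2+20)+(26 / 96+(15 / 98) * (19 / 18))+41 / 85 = 51261352531 / 56038175760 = 0.91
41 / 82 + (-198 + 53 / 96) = -18907 / 96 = -196.95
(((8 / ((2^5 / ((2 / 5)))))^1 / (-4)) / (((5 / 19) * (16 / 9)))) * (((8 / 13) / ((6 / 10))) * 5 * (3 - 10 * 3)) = 1539 / 208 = 7.40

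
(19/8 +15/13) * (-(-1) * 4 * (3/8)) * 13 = 1101/16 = 68.81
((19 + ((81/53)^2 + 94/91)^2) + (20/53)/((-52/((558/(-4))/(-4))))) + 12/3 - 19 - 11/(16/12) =3578013524443/522728585288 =6.84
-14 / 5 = -2.80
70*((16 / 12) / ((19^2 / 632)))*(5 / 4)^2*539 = 149033500 / 1083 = 137611.73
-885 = -885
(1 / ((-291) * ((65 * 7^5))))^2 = 1 / 101063210718404025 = 0.00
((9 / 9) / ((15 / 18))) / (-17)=-6 / 85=-0.07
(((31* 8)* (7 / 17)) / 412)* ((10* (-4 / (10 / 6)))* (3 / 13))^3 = -161989632 / 3846947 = -42.11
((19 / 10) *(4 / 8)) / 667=19 / 13340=0.00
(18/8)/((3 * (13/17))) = 51/52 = 0.98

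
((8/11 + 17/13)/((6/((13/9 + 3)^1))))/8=0.19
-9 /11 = -0.82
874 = 874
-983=-983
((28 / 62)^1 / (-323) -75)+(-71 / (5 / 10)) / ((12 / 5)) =-8060549 / 60078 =-134.17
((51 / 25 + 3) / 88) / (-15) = -21 / 5500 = -0.00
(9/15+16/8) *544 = 7072/5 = 1414.40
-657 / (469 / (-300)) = 197100 / 469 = 420.26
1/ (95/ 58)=58/ 95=0.61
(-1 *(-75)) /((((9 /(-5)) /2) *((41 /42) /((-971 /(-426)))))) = -1699250 /8733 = -194.58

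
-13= -13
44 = 44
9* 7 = 63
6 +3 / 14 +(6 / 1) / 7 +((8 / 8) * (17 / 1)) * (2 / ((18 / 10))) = 3271 / 126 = 25.96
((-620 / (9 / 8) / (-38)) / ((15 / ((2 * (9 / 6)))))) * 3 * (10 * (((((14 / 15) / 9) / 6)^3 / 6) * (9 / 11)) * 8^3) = 87105536 / 2776779225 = 0.03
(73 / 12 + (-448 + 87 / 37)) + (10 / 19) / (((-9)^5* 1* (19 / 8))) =-1386771425861 / 3154869972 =-439.57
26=26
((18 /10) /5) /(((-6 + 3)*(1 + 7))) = -3 /200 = -0.02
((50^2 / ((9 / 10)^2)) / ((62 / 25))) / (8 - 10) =-1562500 / 2511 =-622.26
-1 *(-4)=4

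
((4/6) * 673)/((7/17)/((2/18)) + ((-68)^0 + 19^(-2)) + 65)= 4130201/641703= 6.44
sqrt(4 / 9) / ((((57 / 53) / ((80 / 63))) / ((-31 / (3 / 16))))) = -130.14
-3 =-3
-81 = -81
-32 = -32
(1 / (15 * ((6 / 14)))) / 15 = 7 / 675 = 0.01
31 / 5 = 6.20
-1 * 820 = -820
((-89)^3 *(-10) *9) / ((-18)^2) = 3524845 / 18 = 195824.72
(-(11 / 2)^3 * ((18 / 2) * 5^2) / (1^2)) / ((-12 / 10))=499125 / 16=31195.31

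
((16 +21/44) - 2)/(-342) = -637/15048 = -0.04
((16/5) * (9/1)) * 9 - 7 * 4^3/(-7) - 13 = 310.20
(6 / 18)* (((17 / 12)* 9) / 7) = 17 / 28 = 0.61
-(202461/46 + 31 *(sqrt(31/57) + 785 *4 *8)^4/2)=-461198395835465914827691/74727 - 56017722875032640 *sqrt(1767)/3249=-6172501973192739945.32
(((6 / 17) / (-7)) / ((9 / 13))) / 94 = -13 / 16779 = -0.00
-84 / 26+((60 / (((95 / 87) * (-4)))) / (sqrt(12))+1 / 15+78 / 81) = -87 * sqrt(3) / 38-3863 / 1755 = -6.17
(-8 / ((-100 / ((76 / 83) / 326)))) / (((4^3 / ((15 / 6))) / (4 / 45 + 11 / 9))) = 1121 / 97408800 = 0.00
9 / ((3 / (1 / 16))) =3 / 16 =0.19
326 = 326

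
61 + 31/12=763/12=63.58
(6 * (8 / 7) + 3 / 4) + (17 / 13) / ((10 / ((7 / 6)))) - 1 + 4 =14687 / 1365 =10.76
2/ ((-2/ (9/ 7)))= -9/ 7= -1.29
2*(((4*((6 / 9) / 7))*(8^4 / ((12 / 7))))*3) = 16384 / 3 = 5461.33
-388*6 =-2328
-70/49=-10/7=-1.43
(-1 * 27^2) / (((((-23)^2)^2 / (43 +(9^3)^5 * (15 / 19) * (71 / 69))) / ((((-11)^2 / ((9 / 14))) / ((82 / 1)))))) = -1000133066250.94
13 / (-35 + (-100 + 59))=-13 / 76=-0.17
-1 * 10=-10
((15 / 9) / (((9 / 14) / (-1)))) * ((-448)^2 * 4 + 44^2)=-56332640 / 27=-2086394.07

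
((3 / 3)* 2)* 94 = 188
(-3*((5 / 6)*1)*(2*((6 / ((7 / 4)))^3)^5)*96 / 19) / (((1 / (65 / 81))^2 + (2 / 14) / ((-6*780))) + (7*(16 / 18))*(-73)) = 2730268186226297344622592000 / 460045449816151600513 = 5934779.24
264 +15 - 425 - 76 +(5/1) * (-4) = -242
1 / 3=0.33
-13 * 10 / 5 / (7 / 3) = -78 / 7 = -11.14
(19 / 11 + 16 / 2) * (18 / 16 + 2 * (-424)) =-724925 / 88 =-8237.78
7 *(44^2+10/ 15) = 40670/ 3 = 13556.67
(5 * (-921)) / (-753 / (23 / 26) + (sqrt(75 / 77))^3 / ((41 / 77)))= 4161576875 * sqrt(231) / 5512525658537 + 29822340457910 / 5512525658537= 5.42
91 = 91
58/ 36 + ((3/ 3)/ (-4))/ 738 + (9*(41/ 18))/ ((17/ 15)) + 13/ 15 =573371/ 27880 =20.57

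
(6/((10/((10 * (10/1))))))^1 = 60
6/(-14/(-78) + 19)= 117/374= 0.31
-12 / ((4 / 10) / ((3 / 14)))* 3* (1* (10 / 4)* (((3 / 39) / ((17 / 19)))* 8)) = -51300 / 1547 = -33.16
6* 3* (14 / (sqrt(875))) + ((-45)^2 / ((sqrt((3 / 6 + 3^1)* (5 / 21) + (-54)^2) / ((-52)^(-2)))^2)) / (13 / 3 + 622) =18225 / 120218975823232 + 36* sqrt(35) / 25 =8.52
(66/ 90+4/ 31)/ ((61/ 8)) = 3208/ 28365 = 0.11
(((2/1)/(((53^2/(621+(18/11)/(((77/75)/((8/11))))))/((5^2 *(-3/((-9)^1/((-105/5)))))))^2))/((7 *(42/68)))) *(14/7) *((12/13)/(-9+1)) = -1428052375965082500/8904284377705717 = -160.38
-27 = -27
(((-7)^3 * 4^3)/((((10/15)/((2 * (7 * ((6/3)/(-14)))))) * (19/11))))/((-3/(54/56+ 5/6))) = -1302224/57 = -22846.04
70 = 70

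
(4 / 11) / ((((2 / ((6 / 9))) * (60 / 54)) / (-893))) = -5358 / 55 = -97.42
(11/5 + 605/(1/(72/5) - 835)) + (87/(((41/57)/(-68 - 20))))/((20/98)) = -11685592589/224065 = -52152.69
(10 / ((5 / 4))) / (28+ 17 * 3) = 8 / 79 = 0.10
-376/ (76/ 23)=-113.79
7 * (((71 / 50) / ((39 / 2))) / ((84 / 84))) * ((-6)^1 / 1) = -994 / 325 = -3.06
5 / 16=0.31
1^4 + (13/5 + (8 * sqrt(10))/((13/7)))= 18/5 + 56 * sqrt(10)/13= 17.22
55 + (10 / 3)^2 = 595 / 9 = 66.11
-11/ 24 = -0.46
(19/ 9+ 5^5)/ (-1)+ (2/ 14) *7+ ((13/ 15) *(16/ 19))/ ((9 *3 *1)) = -24055217/ 7695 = -3126.08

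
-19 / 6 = -3.17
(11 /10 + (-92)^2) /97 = 84651 /970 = 87.27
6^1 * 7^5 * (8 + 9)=1714314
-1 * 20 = -20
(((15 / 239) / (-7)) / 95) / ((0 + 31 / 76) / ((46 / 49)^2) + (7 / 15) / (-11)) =-4189680 / 18662989219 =-0.00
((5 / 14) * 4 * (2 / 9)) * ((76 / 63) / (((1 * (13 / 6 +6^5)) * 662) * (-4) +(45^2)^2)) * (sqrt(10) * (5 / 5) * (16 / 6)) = -12160 * sqrt(10) / 196417399689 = -0.00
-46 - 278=-324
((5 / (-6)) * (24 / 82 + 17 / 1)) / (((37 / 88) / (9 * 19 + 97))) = -41802640 / 4551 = -9185.37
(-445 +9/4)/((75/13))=-23023/300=-76.74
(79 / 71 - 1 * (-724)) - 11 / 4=205151 / 284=722.36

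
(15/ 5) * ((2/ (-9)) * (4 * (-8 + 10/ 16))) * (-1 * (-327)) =6431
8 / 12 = 0.67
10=10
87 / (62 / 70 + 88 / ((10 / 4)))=1015 / 421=2.41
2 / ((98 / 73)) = 73 / 49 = 1.49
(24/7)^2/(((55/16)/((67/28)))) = 154368/18865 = 8.18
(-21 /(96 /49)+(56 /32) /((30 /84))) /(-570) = 0.01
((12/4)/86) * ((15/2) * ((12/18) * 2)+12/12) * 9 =297/86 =3.45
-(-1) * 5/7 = 5/7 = 0.71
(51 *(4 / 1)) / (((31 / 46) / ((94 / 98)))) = 441048 / 1519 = 290.35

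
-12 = -12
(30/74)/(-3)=-5/37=-0.14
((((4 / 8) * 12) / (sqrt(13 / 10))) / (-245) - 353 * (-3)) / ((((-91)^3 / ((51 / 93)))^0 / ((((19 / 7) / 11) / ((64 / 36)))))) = 181089 / 1232 - 513 * sqrt(130) / 1961960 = 146.98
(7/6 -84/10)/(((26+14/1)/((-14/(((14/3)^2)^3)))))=7533/30732800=0.00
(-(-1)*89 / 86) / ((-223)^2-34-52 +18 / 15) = 5 / 239854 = 0.00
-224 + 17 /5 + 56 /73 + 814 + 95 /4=902159 /1460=617.92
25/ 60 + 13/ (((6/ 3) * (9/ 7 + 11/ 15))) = 4625/ 1272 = 3.64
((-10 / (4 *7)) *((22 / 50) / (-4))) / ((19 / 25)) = 0.05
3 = 3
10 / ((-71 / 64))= -640 / 71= -9.01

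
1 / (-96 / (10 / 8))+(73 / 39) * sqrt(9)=27967 / 4992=5.60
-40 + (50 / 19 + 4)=-634 / 19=-33.37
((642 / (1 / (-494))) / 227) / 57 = -24.51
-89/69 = -1.29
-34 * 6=-204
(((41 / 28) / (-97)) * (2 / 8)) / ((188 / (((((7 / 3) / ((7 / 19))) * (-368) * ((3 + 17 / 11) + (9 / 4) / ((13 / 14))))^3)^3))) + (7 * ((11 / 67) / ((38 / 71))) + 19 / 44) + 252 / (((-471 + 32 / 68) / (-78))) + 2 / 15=265737522587211847259021254936155585653369469730705878172877908412851 / 168354123111028806193570163111296020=1578443804503434204586530000000000.00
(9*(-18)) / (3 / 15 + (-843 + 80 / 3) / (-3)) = -3645 / 6127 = -0.59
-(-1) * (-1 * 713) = -713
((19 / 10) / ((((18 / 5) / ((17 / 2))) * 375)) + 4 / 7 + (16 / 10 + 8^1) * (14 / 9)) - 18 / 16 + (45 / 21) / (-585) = 8837867 / 614250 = 14.39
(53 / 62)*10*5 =1325 / 31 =42.74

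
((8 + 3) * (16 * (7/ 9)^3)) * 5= 301840/ 729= 414.05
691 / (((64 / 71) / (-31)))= -1520891 / 64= -23763.92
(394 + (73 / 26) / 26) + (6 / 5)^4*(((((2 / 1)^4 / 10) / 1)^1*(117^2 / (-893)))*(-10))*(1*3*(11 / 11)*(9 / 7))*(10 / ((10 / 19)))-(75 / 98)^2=448954752938836 / 11919464375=37665.68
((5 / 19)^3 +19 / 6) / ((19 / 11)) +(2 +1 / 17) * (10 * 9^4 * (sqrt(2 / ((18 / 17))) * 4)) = 1441781 / 781926 +3061800 * sqrt(17) / 17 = 742597.42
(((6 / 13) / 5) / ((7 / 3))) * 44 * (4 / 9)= 352 / 455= 0.77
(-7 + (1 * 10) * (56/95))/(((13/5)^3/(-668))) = 1753500/41743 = 42.01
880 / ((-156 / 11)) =-2420 / 39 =-62.05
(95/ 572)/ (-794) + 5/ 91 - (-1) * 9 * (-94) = -845.95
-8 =-8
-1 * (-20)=20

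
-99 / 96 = -33 / 32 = -1.03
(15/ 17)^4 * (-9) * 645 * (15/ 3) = -1469390625/ 83521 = -17593.07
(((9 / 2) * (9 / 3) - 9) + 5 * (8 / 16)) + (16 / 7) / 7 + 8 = 751 / 49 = 15.33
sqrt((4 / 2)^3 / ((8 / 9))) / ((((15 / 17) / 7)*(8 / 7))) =833 / 40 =20.82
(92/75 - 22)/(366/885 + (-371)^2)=-0.00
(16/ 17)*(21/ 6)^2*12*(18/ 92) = 10584/ 391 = 27.07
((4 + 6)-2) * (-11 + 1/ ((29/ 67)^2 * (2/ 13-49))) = -47461936/ 534035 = -88.87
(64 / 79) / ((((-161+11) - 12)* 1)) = -32 / 6399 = -0.01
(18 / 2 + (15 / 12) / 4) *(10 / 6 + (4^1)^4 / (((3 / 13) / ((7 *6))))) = 20827369 / 48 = 433903.52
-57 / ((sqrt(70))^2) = -57 / 70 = -0.81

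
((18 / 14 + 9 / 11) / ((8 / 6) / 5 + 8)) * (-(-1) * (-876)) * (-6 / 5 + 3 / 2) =-159651 / 2387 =-66.88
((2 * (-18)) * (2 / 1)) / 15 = -24 / 5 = -4.80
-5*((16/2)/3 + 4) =-100/3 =-33.33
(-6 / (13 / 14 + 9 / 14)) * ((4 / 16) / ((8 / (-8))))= 21 / 22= 0.95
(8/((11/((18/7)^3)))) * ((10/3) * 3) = 466560/3773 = 123.66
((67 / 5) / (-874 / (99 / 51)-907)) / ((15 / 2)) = -1474 / 1119725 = -0.00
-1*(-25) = 25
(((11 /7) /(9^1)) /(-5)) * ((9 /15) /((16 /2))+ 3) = -451 /4200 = -0.11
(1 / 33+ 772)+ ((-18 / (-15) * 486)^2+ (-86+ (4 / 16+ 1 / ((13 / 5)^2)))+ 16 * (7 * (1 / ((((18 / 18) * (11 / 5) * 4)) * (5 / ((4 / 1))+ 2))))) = 190071178273 / 557700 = 340812.58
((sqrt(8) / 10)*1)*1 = sqrt(2) / 5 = 0.28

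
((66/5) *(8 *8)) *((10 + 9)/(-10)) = -40128/25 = -1605.12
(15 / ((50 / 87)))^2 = 68121 / 100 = 681.21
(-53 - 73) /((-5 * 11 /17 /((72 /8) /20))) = 9639 /550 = 17.53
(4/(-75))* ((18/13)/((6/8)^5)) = -8192/26325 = -0.31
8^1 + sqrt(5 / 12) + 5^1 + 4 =sqrt(15) / 6 + 17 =17.65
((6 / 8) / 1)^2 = 9 / 16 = 0.56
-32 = -32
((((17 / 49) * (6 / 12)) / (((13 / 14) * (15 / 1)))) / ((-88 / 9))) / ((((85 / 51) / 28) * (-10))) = 153 / 71500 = 0.00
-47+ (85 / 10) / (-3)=-299 / 6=-49.83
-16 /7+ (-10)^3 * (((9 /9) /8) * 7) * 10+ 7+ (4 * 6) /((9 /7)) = -183259 /21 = -8726.62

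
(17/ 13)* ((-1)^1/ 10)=-17/ 130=-0.13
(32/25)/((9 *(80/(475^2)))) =3610/9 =401.11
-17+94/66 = -15.58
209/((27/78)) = 5434/9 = 603.78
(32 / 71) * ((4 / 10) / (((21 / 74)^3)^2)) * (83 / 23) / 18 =436132437907456 / 6302523401685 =69.20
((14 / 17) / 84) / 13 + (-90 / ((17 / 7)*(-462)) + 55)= 803411 / 14586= 55.08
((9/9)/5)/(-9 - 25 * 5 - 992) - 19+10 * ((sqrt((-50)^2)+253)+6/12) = 16980079/5630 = 3016.00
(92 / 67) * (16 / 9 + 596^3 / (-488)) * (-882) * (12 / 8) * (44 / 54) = 23620882005952 / 36783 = 642168447.54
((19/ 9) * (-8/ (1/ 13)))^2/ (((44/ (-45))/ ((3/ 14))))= -2440360/ 231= -10564.33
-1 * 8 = -8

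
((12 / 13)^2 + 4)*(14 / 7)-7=457 / 169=2.70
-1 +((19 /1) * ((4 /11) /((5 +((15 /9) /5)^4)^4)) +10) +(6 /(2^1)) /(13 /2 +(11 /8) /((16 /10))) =110489839453571 /11731039052348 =9.42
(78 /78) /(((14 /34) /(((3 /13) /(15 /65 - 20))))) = -51 /1799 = -0.03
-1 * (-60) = 60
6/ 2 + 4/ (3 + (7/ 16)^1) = 229/ 55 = 4.16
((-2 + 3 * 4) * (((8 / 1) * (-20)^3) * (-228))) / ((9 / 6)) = 97280000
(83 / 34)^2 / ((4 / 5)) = 34445 / 4624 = 7.45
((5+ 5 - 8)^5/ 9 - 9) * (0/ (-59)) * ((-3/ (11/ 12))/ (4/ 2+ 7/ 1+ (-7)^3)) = 0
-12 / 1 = -12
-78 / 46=-1.70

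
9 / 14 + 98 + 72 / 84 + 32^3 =65735 / 2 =32867.50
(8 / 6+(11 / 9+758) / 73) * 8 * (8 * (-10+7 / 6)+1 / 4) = -13028210 / 1971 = -6609.95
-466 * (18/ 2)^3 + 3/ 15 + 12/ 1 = -1698509/ 5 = -339701.80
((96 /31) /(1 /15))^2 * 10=20736000 /961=21577.52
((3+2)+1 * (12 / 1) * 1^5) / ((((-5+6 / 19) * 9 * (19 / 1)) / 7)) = -119 / 801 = -0.15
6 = 6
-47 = -47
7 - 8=-1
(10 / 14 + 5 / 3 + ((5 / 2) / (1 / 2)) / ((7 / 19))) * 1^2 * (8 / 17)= 2680 / 357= 7.51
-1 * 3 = -3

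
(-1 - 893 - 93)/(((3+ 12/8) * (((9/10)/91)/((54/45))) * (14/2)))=-34216/9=-3801.78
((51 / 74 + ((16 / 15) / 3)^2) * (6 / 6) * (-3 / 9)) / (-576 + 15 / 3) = 122219 / 256693050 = 0.00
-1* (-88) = 88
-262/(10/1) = -131/5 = -26.20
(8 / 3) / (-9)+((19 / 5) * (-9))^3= -135006697 / 3375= -40001.98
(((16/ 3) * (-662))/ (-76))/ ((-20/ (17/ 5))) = -7.90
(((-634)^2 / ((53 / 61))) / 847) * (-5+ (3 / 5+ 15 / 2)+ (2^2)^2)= 2341594678 / 224455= 10432.36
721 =721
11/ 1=11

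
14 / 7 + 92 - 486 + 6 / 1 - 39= -425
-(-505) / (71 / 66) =33330 / 71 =469.44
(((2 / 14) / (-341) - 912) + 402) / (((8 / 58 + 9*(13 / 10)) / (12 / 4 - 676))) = 237594298070 / 8194571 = 28994.11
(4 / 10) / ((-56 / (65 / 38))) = -13 / 1064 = -0.01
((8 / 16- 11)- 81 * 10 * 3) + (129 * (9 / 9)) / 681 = -1107901 / 454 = -2440.31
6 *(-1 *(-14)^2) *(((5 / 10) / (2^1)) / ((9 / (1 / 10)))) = -49 / 15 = -3.27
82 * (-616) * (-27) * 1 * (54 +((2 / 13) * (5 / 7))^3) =7928461065888 / 107653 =73648305.81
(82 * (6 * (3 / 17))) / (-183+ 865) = 738 / 5797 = 0.13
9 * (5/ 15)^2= 1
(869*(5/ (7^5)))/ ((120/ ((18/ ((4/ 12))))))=7821/ 67228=0.12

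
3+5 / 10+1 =9 / 2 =4.50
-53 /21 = -2.52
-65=-65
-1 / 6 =-0.17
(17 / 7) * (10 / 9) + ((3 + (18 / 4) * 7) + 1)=4813 / 126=38.20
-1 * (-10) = 10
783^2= 613089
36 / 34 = 18 / 17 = 1.06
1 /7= 0.14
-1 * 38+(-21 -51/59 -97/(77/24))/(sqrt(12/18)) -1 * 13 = -118341 * sqrt(6)/4543 -51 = -114.81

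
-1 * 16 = -16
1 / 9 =0.11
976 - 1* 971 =5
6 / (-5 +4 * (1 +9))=0.17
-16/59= -0.27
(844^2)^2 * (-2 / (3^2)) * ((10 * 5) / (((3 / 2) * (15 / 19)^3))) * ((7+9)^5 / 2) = -14597903687057309433856 / 3645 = -4004911848301045112.17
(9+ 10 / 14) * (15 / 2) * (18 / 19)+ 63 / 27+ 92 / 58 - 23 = 577880 / 11571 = 49.94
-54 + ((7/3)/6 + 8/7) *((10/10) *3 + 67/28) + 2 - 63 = -376577/3528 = -106.74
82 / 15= 5.47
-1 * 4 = -4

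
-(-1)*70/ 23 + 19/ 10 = 1137/ 230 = 4.94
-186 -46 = -232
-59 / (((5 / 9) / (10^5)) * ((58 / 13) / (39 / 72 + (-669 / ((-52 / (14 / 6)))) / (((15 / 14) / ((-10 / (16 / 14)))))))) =16885800000 / 29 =582268965.52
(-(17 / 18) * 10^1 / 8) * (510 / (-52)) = 7225 / 624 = 11.58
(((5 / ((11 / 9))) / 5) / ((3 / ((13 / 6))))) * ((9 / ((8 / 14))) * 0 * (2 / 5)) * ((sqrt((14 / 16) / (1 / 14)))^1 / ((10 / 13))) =0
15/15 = 1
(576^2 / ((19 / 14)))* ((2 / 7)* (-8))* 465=-4936826880 / 19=-259832993.68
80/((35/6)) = 13.71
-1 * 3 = -3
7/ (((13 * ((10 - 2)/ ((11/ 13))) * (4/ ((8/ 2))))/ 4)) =0.23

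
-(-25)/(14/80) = 1000/7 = 142.86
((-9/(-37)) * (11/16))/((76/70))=3465/22496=0.15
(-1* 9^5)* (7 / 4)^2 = -2893401 / 16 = -180837.56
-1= -1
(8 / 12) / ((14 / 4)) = 4 / 21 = 0.19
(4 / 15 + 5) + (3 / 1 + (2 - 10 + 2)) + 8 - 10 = 4 / 15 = 0.27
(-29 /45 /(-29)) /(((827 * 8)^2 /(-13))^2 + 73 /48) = 2704 /1379477059459338975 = 0.00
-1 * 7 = -7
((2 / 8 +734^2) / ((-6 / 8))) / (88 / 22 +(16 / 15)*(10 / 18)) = -19395225 / 124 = -156413.10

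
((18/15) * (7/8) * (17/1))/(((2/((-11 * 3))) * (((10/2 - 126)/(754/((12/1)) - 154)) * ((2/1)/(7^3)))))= -38057.21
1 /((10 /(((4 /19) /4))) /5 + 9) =1 /47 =0.02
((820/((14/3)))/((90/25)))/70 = 205/294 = 0.70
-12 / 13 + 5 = 53 / 13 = 4.08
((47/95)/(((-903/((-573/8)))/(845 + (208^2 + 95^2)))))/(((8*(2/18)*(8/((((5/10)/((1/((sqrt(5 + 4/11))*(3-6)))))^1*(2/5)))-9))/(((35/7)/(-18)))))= 1139753072061/9300832576-3577379385*sqrt(649)/1162604072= 44.15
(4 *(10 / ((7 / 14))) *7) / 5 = 112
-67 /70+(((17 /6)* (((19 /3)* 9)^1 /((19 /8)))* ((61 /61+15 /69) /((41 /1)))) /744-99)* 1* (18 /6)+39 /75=-3043159699 /10231550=-297.43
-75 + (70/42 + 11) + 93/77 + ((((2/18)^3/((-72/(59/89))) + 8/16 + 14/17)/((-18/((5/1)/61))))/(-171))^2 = -61.13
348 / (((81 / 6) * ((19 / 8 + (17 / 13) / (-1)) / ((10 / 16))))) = 15080 / 999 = 15.10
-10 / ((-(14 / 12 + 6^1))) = 60 / 43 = 1.40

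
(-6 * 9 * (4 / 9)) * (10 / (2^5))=-7.50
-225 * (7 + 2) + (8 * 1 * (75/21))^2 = -59225/49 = -1208.67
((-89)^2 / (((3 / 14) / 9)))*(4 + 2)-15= 1996077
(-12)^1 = -12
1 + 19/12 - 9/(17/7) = -229/204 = -1.12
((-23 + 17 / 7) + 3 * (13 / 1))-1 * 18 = 3 / 7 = 0.43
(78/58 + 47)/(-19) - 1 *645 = -356797/551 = -647.54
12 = 12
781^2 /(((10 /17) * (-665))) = -10369337 /6650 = -1559.30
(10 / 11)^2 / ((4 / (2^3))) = 200 / 121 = 1.65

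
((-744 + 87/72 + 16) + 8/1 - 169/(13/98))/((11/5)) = -239135/264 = -905.81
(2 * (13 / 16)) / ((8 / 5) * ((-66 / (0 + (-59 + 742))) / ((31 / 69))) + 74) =0.02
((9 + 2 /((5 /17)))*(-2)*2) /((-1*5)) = 316 /25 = 12.64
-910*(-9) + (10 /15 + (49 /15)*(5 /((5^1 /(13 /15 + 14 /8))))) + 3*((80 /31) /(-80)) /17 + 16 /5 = 3890402471 /474300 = 8202.41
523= 523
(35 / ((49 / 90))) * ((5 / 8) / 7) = 1125 / 196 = 5.74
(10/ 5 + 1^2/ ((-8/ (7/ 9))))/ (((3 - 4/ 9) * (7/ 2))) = 137/ 644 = 0.21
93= 93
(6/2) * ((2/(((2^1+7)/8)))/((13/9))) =48/13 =3.69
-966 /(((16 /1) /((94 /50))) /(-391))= 8876091 /200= 44380.46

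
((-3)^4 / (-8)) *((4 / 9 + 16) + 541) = -45153 / 8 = -5644.12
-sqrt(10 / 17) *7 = -7 *sqrt(170) / 17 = -5.37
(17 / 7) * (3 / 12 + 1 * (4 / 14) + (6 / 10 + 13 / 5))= 8891 / 980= 9.07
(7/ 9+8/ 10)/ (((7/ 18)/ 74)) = 10508/ 35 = 300.23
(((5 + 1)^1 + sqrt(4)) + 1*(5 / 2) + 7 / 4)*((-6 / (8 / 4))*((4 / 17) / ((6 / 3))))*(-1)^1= 147 / 34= 4.32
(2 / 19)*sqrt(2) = 2*sqrt(2) / 19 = 0.15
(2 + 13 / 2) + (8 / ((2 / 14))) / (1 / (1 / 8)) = 31 / 2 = 15.50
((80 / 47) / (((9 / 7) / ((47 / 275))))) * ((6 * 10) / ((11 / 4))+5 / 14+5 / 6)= 17008 / 3267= 5.21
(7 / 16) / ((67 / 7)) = 49 / 1072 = 0.05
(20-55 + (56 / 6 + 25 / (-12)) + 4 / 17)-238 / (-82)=-68619 / 2788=-24.61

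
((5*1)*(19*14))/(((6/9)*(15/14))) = 1862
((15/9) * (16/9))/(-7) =-80/189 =-0.42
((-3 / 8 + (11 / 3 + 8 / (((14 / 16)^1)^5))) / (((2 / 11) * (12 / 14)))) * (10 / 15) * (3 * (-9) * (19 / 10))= -1592414681 / 384160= -4145.19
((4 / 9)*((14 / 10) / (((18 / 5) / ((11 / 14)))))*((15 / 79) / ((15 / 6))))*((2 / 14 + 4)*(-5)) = -3190 / 14931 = -0.21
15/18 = 5/6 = 0.83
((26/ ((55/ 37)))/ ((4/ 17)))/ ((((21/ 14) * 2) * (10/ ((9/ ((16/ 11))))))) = 24531/ 1600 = 15.33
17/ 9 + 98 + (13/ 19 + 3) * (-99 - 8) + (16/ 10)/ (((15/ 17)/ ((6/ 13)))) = -16310413/ 55575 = -293.48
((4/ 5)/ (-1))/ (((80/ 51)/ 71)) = -3621/ 100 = -36.21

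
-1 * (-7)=7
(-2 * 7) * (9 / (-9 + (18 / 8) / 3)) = 168 / 11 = 15.27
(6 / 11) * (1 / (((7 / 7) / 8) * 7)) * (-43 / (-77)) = 2064 / 5929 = 0.35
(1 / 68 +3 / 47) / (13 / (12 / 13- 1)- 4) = -251 / 552908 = -0.00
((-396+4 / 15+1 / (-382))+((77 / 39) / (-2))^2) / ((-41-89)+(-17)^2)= -2293650743 / 923824980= -2.48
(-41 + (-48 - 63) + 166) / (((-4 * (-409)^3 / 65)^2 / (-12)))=-88725 / 9362026017298082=-0.00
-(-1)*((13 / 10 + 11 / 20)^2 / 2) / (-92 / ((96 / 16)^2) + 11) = 12321 / 60800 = 0.20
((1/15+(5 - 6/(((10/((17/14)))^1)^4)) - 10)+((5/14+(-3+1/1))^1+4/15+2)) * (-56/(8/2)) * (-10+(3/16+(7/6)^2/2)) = -653310854207/1185408000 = -551.13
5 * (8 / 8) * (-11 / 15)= -11 / 3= -3.67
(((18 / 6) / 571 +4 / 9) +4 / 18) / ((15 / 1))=1151 / 25695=0.04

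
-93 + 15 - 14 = -92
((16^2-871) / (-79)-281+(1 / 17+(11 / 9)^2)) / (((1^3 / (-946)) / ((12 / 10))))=308391.31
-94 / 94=-1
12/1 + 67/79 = 1015/79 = 12.85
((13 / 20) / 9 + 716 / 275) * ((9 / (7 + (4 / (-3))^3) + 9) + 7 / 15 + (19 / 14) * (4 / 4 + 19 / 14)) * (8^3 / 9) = 82752797728 / 37209375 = 2223.98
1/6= 0.17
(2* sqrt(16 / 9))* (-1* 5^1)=-40 / 3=-13.33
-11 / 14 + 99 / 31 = 1045 / 434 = 2.41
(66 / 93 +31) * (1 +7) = 7864 / 31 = 253.68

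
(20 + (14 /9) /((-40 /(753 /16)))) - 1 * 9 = 8803 /960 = 9.17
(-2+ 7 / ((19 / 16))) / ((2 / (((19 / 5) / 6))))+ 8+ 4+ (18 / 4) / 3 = 14.73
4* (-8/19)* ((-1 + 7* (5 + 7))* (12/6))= -5312/19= -279.58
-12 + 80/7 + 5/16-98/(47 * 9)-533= -25274651/47376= -533.49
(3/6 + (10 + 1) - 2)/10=19/20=0.95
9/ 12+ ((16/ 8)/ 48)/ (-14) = 251/ 336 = 0.75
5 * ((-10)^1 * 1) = -50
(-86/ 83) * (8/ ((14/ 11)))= -3784/ 581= -6.51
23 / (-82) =-23 / 82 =-0.28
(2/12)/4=1/24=0.04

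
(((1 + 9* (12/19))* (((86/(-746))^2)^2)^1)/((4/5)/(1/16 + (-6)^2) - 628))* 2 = -1252631592395/333157084067600582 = -0.00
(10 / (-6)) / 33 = -5 / 99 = -0.05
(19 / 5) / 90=19 / 450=0.04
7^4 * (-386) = -926786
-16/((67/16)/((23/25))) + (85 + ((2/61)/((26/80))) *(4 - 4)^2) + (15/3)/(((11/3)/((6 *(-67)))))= -8598893/18425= -466.70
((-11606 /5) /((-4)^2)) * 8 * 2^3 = -46424 /5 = -9284.80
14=14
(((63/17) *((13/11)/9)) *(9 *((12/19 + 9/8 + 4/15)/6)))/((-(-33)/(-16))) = -419783/586245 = -0.72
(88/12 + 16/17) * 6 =844/17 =49.65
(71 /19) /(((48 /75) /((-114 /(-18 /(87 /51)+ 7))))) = 154425 /824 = 187.41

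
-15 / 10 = -3 / 2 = -1.50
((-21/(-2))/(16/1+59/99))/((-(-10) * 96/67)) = 46431/1051520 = 0.04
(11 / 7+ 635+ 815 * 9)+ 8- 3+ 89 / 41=2289899 / 287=7978.74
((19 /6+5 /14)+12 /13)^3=1789188344 /20346417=87.94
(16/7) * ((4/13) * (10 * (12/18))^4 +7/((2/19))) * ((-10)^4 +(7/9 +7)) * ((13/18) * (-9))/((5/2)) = -40103096.51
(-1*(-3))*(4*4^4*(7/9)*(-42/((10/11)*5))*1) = -551936/25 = -22077.44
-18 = -18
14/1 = 14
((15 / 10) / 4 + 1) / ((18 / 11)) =121 / 144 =0.84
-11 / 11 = -1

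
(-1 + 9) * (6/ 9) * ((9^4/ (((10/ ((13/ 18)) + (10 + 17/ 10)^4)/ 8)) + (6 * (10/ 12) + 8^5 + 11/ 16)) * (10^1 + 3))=615558805776473/ 270872597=2272503.06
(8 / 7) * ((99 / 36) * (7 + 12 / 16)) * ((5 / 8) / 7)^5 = 1065625 / 7710244864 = 0.00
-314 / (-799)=314 / 799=0.39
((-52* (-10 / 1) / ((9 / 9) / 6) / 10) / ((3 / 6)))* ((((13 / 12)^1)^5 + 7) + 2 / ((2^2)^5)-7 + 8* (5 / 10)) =17772391 / 5184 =3428.32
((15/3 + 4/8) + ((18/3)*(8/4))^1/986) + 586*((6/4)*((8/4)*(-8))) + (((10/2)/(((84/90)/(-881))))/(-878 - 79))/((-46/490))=-14111.02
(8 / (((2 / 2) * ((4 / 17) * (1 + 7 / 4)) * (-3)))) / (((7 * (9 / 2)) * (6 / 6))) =-272 / 2079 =-0.13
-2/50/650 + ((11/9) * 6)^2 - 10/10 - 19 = 4939991/146250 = 33.78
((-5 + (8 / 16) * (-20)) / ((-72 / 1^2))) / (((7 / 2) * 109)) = 5 / 9156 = 0.00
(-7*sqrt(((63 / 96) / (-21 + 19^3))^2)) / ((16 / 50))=-3675 / 1750528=-0.00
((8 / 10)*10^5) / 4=20000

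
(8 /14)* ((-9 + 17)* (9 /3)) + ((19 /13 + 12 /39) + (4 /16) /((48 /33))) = 91177 /5824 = 15.66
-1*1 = -1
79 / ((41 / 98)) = 7742 / 41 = 188.83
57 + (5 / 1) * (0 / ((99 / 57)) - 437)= -2128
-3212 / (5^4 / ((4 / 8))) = -1606 / 625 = -2.57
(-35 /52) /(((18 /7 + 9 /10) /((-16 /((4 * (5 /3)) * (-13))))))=-490 /13689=-0.04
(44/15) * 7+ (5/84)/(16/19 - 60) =3230967/157360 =20.53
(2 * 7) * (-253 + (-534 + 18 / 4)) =-10955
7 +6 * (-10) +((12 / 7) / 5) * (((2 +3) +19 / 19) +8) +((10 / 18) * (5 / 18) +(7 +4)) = -30007 / 810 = -37.05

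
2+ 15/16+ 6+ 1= 9.94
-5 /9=-0.56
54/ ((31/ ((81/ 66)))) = 729/ 341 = 2.14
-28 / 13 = -2.15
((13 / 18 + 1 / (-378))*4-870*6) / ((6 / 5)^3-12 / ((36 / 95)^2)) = 493018000 / 7733579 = 63.75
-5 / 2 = -2.50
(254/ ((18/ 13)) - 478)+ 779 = 4360/ 9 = 484.44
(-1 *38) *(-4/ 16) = 19/ 2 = 9.50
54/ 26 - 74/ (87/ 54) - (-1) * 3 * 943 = 1050000/ 377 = 2785.15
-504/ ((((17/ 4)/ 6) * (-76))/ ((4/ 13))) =12096/ 4199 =2.88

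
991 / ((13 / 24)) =23784 / 13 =1829.54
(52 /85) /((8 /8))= 52 /85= 0.61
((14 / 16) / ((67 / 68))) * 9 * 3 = 3213 / 134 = 23.98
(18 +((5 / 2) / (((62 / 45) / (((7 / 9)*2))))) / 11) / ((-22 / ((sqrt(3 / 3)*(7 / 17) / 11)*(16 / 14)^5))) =-101998592 / 1684150237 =-0.06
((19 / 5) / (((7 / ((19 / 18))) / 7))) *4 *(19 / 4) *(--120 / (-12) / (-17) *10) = 68590 / 153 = 448.30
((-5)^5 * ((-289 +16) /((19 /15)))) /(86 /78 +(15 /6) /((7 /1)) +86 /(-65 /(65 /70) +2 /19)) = 2319715125000 /789697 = 2937474.91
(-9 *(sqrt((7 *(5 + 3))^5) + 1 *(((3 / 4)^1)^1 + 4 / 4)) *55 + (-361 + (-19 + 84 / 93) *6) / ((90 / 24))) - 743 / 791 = -3104640 *sqrt(14) - 1460094347 / 1471260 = -11617491.60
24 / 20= 1.20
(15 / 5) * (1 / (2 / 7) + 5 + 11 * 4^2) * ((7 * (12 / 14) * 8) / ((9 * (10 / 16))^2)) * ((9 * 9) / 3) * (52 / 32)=921024 / 25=36840.96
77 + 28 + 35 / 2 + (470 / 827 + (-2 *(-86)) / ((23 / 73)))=25449389 / 38042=668.98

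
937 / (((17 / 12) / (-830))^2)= 92951899200 / 289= 321632869.20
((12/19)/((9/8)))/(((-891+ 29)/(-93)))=0.06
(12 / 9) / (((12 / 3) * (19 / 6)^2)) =12 / 361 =0.03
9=9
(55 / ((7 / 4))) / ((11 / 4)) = 80 / 7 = 11.43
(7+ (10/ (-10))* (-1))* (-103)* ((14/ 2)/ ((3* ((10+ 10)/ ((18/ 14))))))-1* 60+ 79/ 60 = -10937/ 60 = -182.28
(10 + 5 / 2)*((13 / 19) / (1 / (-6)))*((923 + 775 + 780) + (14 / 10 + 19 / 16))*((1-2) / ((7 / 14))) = 38697165 / 152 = 254586.61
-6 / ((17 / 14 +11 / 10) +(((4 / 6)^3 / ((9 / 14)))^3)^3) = -620405668375675076715030 / 239396386987128286126403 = -2.59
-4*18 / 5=-72 / 5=-14.40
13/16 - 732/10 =-72.39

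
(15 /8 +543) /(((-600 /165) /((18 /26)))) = -431541 /4160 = -103.74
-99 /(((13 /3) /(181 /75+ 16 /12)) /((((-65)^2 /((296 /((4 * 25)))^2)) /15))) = -15068625 /5476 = -2751.76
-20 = -20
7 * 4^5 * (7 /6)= 25088 /3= 8362.67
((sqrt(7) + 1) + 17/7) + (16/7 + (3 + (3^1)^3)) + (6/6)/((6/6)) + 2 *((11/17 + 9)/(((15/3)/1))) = sqrt(7) + 24141/595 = 43.22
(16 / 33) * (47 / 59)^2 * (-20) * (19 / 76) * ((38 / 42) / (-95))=0.01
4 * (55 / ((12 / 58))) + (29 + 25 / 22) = 72169 / 66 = 1093.47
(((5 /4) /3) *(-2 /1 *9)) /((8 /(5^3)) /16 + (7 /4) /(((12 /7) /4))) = -11250 /6131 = -1.83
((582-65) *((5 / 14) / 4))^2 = 6682225 / 3136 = 2130.81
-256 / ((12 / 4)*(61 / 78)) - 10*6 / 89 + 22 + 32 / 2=-389742 / 5429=-71.79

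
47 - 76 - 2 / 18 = -29.11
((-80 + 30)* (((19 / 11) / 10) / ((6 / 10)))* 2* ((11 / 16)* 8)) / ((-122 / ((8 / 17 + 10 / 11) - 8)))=-294025 / 34221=-8.59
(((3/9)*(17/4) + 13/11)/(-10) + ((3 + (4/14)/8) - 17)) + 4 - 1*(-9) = -11311/9240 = -1.22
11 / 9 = 1.22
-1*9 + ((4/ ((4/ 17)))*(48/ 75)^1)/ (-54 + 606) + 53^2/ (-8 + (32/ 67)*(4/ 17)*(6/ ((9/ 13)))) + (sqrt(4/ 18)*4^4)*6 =-16929066853/ 41413800 + 512*sqrt(2) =315.30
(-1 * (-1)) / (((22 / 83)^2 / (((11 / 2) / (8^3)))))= 6889 / 45056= 0.15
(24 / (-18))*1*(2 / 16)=-1 / 6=-0.17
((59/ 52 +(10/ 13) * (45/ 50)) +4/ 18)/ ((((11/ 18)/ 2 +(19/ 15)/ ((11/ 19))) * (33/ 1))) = 4795/ 192543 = 0.02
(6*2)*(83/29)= 996/29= 34.34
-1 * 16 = -16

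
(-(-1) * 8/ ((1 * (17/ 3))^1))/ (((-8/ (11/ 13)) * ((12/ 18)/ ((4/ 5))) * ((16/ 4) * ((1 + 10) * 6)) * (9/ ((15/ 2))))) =-1/ 1768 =-0.00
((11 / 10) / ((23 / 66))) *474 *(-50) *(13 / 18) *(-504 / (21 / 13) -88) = 21611652.17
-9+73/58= -7.74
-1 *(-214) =214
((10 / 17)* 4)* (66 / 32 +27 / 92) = 255 / 46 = 5.54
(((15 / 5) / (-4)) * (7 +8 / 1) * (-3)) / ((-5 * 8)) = -27 / 32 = -0.84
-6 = -6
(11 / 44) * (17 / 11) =17 / 44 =0.39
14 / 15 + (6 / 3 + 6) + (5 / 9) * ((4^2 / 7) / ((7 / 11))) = 24098 / 2205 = 10.93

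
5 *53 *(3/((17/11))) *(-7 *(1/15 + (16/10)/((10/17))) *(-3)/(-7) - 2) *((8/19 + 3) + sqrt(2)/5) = -5888883/323 - 452991 *sqrt(2)/425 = -19739.19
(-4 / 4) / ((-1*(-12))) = -1 / 12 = -0.08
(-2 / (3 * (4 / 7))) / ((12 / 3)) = -7 / 24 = -0.29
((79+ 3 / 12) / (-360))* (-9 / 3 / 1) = 317 / 480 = 0.66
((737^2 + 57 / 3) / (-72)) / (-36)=135797 / 648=209.56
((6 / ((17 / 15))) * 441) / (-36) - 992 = -35933 / 34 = -1056.85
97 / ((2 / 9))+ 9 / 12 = 1749 / 4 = 437.25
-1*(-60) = 60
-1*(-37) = 37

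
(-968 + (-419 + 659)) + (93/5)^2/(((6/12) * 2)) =-9551/25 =-382.04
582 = 582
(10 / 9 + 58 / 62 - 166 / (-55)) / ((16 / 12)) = 77719 / 20460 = 3.80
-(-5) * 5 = 25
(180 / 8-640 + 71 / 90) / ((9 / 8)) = -222016 / 405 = -548.19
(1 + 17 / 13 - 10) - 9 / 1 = -217 / 13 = -16.69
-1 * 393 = -393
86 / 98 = 43 / 49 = 0.88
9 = 9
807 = 807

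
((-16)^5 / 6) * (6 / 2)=-524288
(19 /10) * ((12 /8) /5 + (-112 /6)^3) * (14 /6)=-233558507 /8100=-28834.38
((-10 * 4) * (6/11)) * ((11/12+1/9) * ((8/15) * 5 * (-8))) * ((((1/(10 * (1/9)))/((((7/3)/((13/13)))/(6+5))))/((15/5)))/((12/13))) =15392/21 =732.95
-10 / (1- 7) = 5 / 3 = 1.67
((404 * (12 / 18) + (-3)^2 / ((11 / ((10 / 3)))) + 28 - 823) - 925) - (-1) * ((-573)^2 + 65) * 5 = 54137228 / 33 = 1640522.06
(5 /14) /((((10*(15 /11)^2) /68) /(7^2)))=14399 /225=64.00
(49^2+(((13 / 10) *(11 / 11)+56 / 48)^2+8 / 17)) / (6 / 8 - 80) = -36835592 / 1212525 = -30.38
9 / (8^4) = 0.00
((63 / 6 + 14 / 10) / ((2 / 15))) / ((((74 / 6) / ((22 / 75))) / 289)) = 1134903 / 1850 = 613.46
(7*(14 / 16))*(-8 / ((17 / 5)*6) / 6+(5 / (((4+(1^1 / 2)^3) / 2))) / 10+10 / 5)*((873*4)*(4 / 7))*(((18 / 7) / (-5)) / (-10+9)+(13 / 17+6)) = 3078544096 / 15895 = 193680.03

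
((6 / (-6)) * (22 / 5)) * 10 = -44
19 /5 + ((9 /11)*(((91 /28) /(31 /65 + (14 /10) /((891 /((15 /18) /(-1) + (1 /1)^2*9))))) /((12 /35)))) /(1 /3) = 69854149 /1361480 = 51.31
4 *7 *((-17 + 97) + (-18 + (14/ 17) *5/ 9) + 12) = 318976/ 153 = 2084.81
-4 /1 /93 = -4 /93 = -0.04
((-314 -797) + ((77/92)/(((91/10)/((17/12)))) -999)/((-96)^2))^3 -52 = -396774706480174483868869816541617/289250879632040678916096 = -1371732065.21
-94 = -94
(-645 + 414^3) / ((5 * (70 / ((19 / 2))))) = 192598383 / 100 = 1925983.83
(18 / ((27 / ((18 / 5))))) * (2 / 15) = 8 / 25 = 0.32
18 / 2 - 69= -60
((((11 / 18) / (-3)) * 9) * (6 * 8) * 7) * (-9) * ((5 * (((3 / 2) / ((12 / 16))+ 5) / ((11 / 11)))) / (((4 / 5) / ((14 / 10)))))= 339570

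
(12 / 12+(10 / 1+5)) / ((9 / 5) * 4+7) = 80 / 71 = 1.13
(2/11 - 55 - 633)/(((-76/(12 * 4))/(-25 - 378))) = -36589176/209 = -175067.83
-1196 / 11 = -108.73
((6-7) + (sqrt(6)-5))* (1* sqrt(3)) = sqrt(3)* (-6 + sqrt(6)) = -6.15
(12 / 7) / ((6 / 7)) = 2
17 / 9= 1.89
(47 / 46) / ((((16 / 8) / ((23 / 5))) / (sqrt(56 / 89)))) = 1.86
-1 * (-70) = 70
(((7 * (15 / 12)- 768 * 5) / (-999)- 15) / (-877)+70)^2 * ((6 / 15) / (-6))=-12040213174098605 / 36844392534192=-326.79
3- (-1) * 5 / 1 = 8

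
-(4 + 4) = -8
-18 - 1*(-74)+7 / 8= 56.88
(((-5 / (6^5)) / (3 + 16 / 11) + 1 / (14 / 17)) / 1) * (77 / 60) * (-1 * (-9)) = 14.02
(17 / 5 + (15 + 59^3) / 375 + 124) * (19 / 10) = 4810211 / 3750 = 1282.72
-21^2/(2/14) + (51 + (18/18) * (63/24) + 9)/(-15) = -3091.18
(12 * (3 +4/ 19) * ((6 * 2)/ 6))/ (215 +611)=732/ 7847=0.09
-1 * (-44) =44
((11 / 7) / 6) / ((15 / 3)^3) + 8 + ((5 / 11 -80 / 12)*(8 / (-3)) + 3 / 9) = 4314113 / 173250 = 24.90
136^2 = 18496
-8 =-8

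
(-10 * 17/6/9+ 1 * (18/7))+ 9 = 1592/189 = 8.42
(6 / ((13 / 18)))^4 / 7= 136048896 / 199927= 680.49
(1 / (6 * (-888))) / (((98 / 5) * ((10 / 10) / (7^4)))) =-245 / 10656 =-0.02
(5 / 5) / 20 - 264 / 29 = -9.05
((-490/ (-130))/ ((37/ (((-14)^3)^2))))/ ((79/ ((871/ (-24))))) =-3089933336/ 8769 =-352370.09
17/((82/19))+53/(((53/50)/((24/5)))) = 20003/82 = 243.94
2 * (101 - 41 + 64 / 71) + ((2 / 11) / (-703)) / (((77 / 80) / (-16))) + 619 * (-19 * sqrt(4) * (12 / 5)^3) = -1717719918885976 / 5284538875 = -325046.32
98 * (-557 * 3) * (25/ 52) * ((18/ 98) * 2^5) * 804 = -4836542400/ 13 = -372041723.08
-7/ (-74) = 7/ 74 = 0.09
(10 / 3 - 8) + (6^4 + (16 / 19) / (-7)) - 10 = 511204 / 399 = 1281.21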